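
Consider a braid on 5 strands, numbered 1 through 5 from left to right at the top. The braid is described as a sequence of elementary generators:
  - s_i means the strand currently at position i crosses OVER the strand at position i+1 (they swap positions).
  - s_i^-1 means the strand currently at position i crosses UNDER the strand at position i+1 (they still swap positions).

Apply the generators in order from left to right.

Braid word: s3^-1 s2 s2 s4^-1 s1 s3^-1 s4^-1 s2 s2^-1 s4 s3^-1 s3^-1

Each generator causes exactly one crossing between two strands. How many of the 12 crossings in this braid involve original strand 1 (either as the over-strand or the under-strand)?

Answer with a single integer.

Answer: 3

Derivation:
Gen 1: crossing 3x4. Involves strand 1? no. Count so far: 0
Gen 2: crossing 2x4. Involves strand 1? no. Count so far: 0
Gen 3: crossing 4x2. Involves strand 1? no. Count so far: 0
Gen 4: crossing 3x5. Involves strand 1? no. Count so far: 0
Gen 5: crossing 1x2. Involves strand 1? yes. Count so far: 1
Gen 6: crossing 4x5. Involves strand 1? no. Count so far: 1
Gen 7: crossing 4x3. Involves strand 1? no. Count so far: 1
Gen 8: crossing 1x5. Involves strand 1? yes. Count so far: 2
Gen 9: crossing 5x1. Involves strand 1? yes. Count so far: 3
Gen 10: crossing 3x4. Involves strand 1? no. Count so far: 3
Gen 11: crossing 5x4. Involves strand 1? no. Count so far: 3
Gen 12: crossing 4x5. Involves strand 1? no. Count so far: 3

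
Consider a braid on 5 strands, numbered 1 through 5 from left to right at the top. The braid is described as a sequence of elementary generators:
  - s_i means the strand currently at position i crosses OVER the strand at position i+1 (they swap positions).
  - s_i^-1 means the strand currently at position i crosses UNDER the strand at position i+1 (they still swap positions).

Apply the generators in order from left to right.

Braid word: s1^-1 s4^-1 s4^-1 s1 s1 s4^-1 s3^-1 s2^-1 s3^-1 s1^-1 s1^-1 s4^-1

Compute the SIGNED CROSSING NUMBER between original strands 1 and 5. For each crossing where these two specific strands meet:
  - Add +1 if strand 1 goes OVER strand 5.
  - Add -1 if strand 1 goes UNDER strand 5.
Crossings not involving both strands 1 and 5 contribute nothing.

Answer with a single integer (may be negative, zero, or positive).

Gen 1: crossing 1x2. Both 1&5? no. Sum: 0
Gen 2: crossing 4x5. Both 1&5? no. Sum: 0
Gen 3: crossing 5x4. Both 1&5? no. Sum: 0
Gen 4: crossing 2x1. Both 1&5? no. Sum: 0
Gen 5: crossing 1x2. Both 1&5? no. Sum: 0
Gen 6: crossing 4x5. Both 1&5? no. Sum: 0
Gen 7: crossing 3x5. Both 1&5? no. Sum: 0
Gen 8: 1 under 5. Both 1&5? yes. Contrib: -1. Sum: -1
Gen 9: crossing 1x3. Both 1&5? no. Sum: -1
Gen 10: crossing 2x5. Both 1&5? no. Sum: -1
Gen 11: crossing 5x2. Both 1&5? no. Sum: -1
Gen 12: crossing 1x4. Both 1&5? no. Sum: -1

Answer: -1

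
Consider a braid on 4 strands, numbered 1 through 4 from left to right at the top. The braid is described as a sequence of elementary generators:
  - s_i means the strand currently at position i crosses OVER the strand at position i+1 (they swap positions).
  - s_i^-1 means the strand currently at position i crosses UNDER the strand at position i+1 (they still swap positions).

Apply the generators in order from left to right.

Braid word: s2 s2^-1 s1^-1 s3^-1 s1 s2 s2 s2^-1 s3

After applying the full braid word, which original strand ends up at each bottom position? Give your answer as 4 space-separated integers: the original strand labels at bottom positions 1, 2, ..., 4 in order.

Answer: 1 4 3 2

Derivation:
Gen 1 (s2): strand 2 crosses over strand 3. Perm now: [1 3 2 4]
Gen 2 (s2^-1): strand 3 crosses under strand 2. Perm now: [1 2 3 4]
Gen 3 (s1^-1): strand 1 crosses under strand 2. Perm now: [2 1 3 4]
Gen 4 (s3^-1): strand 3 crosses under strand 4. Perm now: [2 1 4 3]
Gen 5 (s1): strand 2 crosses over strand 1. Perm now: [1 2 4 3]
Gen 6 (s2): strand 2 crosses over strand 4. Perm now: [1 4 2 3]
Gen 7 (s2): strand 4 crosses over strand 2. Perm now: [1 2 4 3]
Gen 8 (s2^-1): strand 2 crosses under strand 4. Perm now: [1 4 2 3]
Gen 9 (s3): strand 2 crosses over strand 3. Perm now: [1 4 3 2]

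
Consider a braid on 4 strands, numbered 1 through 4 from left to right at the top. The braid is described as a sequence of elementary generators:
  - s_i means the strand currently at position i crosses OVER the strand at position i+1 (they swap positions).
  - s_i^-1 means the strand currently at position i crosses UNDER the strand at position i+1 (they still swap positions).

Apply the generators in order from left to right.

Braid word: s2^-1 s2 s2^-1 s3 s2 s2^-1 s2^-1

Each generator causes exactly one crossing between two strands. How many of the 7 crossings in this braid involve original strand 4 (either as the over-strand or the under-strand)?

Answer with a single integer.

Answer: 4

Derivation:
Gen 1: crossing 2x3. Involves strand 4? no. Count so far: 0
Gen 2: crossing 3x2. Involves strand 4? no. Count so far: 0
Gen 3: crossing 2x3. Involves strand 4? no. Count so far: 0
Gen 4: crossing 2x4. Involves strand 4? yes. Count so far: 1
Gen 5: crossing 3x4. Involves strand 4? yes. Count so far: 2
Gen 6: crossing 4x3. Involves strand 4? yes. Count so far: 3
Gen 7: crossing 3x4. Involves strand 4? yes. Count so far: 4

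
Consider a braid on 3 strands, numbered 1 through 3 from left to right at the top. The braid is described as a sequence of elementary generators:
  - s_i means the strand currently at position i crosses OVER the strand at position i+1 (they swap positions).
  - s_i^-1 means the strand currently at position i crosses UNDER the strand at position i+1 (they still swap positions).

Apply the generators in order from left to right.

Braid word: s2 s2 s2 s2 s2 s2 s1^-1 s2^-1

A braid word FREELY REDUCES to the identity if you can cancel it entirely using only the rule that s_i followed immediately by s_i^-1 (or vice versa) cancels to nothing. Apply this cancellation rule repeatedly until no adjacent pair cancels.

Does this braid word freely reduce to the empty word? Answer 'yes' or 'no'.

Answer: no

Derivation:
Gen 1 (s2): push. Stack: [s2]
Gen 2 (s2): push. Stack: [s2 s2]
Gen 3 (s2): push. Stack: [s2 s2 s2]
Gen 4 (s2): push. Stack: [s2 s2 s2 s2]
Gen 5 (s2): push. Stack: [s2 s2 s2 s2 s2]
Gen 6 (s2): push. Stack: [s2 s2 s2 s2 s2 s2]
Gen 7 (s1^-1): push. Stack: [s2 s2 s2 s2 s2 s2 s1^-1]
Gen 8 (s2^-1): push. Stack: [s2 s2 s2 s2 s2 s2 s1^-1 s2^-1]
Reduced word: s2 s2 s2 s2 s2 s2 s1^-1 s2^-1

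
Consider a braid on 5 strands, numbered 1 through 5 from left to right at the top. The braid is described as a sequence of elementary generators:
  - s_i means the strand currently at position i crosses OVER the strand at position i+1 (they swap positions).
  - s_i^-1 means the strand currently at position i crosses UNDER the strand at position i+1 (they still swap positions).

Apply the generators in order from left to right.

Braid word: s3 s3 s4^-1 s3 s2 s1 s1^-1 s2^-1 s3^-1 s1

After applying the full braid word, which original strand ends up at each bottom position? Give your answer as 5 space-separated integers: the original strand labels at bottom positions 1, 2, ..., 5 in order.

Answer: 2 1 3 5 4

Derivation:
Gen 1 (s3): strand 3 crosses over strand 4. Perm now: [1 2 4 3 5]
Gen 2 (s3): strand 4 crosses over strand 3. Perm now: [1 2 3 4 5]
Gen 3 (s4^-1): strand 4 crosses under strand 5. Perm now: [1 2 3 5 4]
Gen 4 (s3): strand 3 crosses over strand 5. Perm now: [1 2 5 3 4]
Gen 5 (s2): strand 2 crosses over strand 5. Perm now: [1 5 2 3 4]
Gen 6 (s1): strand 1 crosses over strand 5. Perm now: [5 1 2 3 4]
Gen 7 (s1^-1): strand 5 crosses under strand 1. Perm now: [1 5 2 3 4]
Gen 8 (s2^-1): strand 5 crosses under strand 2. Perm now: [1 2 5 3 4]
Gen 9 (s3^-1): strand 5 crosses under strand 3. Perm now: [1 2 3 5 4]
Gen 10 (s1): strand 1 crosses over strand 2. Perm now: [2 1 3 5 4]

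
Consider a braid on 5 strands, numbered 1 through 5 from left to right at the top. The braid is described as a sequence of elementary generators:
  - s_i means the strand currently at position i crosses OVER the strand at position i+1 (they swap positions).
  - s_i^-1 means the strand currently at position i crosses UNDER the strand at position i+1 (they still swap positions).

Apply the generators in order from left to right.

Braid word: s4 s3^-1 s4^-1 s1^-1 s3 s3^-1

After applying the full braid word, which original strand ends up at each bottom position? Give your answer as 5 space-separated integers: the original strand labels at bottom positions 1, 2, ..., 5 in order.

Answer: 2 1 5 4 3

Derivation:
Gen 1 (s4): strand 4 crosses over strand 5. Perm now: [1 2 3 5 4]
Gen 2 (s3^-1): strand 3 crosses under strand 5. Perm now: [1 2 5 3 4]
Gen 3 (s4^-1): strand 3 crosses under strand 4. Perm now: [1 2 5 4 3]
Gen 4 (s1^-1): strand 1 crosses under strand 2. Perm now: [2 1 5 4 3]
Gen 5 (s3): strand 5 crosses over strand 4. Perm now: [2 1 4 5 3]
Gen 6 (s3^-1): strand 4 crosses under strand 5. Perm now: [2 1 5 4 3]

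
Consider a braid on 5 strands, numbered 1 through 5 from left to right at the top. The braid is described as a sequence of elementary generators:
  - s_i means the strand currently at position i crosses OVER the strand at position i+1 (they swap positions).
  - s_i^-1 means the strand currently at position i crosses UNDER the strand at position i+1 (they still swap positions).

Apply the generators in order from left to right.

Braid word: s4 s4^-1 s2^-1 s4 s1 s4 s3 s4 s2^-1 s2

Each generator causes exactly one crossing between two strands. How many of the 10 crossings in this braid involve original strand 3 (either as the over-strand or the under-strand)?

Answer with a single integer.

Gen 1: crossing 4x5. Involves strand 3? no. Count so far: 0
Gen 2: crossing 5x4. Involves strand 3? no. Count so far: 0
Gen 3: crossing 2x3. Involves strand 3? yes. Count so far: 1
Gen 4: crossing 4x5. Involves strand 3? no. Count so far: 1
Gen 5: crossing 1x3. Involves strand 3? yes. Count so far: 2
Gen 6: crossing 5x4. Involves strand 3? no. Count so far: 2
Gen 7: crossing 2x4. Involves strand 3? no. Count so far: 2
Gen 8: crossing 2x5. Involves strand 3? no. Count so far: 2
Gen 9: crossing 1x4. Involves strand 3? no. Count so far: 2
Gen 10: crossing 4x1. Involves strand 3? no. Count so far: 2

Answer: 2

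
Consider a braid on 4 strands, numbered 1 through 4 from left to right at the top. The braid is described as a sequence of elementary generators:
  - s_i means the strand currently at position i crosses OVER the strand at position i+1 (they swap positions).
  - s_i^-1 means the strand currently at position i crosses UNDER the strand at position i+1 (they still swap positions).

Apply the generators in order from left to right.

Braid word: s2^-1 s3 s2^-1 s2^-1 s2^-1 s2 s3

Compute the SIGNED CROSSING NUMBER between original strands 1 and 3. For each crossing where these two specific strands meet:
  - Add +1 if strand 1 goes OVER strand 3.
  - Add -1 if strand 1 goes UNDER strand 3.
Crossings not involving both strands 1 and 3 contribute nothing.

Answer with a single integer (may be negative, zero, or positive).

Answer: 0

Derivation:
Gen 1: crossing 2x3. Both 1&3? no. Sum: 0
Gen 2: crossing 2x4. Both 1&3? no. Sum: 0
Gen 3: crossing 3x4. Both 1&3? no. Sum: 0
Gen 4: crossing 4x3. Both 1&3? no. Sum: 0
Gen 5: crossing 3x4. Both 1&3? no. Sum: 0
Gen 6: crossing 4x3. Both 1&3? no. Sum: 0
Gen 7: crossing 4x2. Both 1&3? no. Sum: 0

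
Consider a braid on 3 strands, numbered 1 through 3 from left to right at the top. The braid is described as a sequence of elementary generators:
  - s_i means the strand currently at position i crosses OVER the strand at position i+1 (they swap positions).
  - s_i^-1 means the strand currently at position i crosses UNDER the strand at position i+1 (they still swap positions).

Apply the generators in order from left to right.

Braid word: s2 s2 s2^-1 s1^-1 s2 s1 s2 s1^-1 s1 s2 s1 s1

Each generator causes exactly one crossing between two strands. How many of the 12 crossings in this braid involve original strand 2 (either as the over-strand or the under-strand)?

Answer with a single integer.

Gen 1: crossing 2x3. Involves strand 2? yes. Count so far: 1
Gen 2: crossing 3x2. Involves strand 2? yes. Count so far: 2
Gen 3: crossing 2x3. Involves strand 2? yes. Count so far: 3
Gen 4: crossing 1x3. Involves strand 2? no. Count so far: 3
Gen 5: crossing 1x2. Involves strand 2? yes. Count so far: 4
Gen 6: crossing 3x2. Involves strand 2? yes. Count so far: 5
Gen 7: crossing 3x1. Involves strand 2? no. Count so far: 5
Gen 8: crossing 2x1. Involves strand 2? yes. Count so far: 6
Gen 9: crossing 1x2. Involves strand 2? yes. Count so far: 7
Gen 10: crossing 1x3. Involves strand 2? no. Count so far: 7
Gen 11: crossing 2x3. Involves strand 2? yes. Count so far: 8
Gen 12: crossing 3x2. Involves strand 2? yes. Count so far: 9

Answer: 9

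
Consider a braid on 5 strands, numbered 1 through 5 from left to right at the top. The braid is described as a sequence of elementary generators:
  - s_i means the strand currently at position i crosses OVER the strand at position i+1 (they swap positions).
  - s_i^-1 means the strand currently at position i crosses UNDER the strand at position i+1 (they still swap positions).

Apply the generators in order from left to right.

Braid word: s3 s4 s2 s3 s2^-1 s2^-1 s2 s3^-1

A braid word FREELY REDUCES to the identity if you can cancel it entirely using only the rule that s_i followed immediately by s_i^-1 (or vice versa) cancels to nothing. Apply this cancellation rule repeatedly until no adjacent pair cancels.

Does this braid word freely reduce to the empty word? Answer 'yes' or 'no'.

Answer: no

Derivation:
Gen 1 (s3): push. Stack: [s3]
Gen 2 (s4): push. Stack: [s3 s4]
Gen 3 (s2): push. Stack: [s3 s4 s2]
Gen 4 (s3): push. Stack: [s3 s4 s2 s3]
Gen 5 (s2^-1): push. Stack: [s3 s4 s2 s3 s2^-1]
Gen 6 (s2^-1): push. Stack: [s3 s4 s2 s3 s2^-1 s2^-1]
Gen 7 (s2): cancels prior s2^-1. Stack: [s3 s4 s2 s3 s2^-1]
Gen 8 (s3^-1): push. Stack: [s3 s4 s2 s3 s2^-1 s3^-1]
Reduced word: s3 s4 s2 s3 s2^-1 s3^-1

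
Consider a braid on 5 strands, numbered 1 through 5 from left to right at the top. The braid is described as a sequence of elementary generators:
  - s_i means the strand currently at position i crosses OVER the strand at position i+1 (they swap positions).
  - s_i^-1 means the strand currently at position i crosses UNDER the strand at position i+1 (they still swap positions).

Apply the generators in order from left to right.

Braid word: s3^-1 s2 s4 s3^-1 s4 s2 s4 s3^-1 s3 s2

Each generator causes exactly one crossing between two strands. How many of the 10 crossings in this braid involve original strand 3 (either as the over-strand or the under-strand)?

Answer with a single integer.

Answer: 4

Derivation:
Gen 1: crossing 3x4. Involves strand 3? yes. Count so far: 1
Gen 2: crossing 2x4. Involves strand 3? no. Count so far: 1
Gen 3: crossing 3x5. Involves strand 3? yes. Count so far: 2
Gen 4: crossing 2x5. Involves strand 3? no. Count so far: 2
Gen 5: crossing 2x3. Involves strand 3? yes. Count so far: 3
Gen 6: crossing 4x5. Involves strand 3? no. Count so far: 3
Gen 7: crossing 3x2. Involves strand 3? yes. Count so far: 4
Gen 8: crossing 4x2. Involves strand 3? no. Count so far: 4
Gen 9: crossing 2x4. Involves strand 3? no. Count so far: 4
Gen 10: crossing 5x4. Involves strand 3? no. Count so far: 4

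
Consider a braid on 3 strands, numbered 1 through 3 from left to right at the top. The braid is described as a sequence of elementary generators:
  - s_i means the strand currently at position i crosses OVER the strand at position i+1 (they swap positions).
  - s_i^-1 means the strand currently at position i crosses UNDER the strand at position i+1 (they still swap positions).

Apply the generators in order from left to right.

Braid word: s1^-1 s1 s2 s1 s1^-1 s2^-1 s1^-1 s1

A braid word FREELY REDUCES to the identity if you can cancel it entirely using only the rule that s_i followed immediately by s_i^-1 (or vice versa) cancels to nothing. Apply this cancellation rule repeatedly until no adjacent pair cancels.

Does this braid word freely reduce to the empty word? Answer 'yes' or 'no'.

Gen 1 (s1^-1): push. Stack: [s1^-1]
Gen 2 (s1): cancels prior s1^-1. Stack: []
Gen 3 (s2): push. Stack: [s2]
Gen 4 (s1): push. Stack: [s2 s1]
Gen 5 (s1^-1): cancels prior s1. Stack: [s2]
Gen 6 (s2^-1): cancels prior s2. Stack: []
Gen 7 (s1^-1): push. Stack: [s1^-1]
Gen 8 (s1): cancels prior s1^-1. Stack: []
Reduced word: (empty)

Answer: yes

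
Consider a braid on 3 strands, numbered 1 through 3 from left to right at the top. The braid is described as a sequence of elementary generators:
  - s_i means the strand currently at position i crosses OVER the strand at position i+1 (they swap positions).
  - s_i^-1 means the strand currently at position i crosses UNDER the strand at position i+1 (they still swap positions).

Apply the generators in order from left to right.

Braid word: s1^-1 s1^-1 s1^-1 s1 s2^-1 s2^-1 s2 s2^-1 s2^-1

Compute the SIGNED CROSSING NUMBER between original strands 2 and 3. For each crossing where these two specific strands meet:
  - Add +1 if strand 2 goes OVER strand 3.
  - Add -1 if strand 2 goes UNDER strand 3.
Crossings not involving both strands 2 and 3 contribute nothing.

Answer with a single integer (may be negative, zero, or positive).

Answer: 1

Derivation:
Gen 1: crossing 1x2. Both 2&3? no. Sum: 0
Gen 2: crossing 2x1. Both 2&3? no. Sum: 0
Gen 3: crossing 1x2. Both 2&3? no. Sum: 0
Gen 4: crossing 2x1. Both 2&3? no. Sum: 0
Gen 5: 2 under 3. Both 2&3? yes. Contrib: -1. Sum: -1
Gen 6: 3 under 2. Both 2&3? yes. Contrib: +1. Sum: 0
Gen 7: 2 over 3. Both 2&3? yes. Contrib: +1. Sum: 1
Gen 8: 3 under 2. Both 2&3? yes. Contrib: +1. Sum: 2
Gen 9: 2 under 3. Both 2&3? yes. Contrib: -1. Sum: 1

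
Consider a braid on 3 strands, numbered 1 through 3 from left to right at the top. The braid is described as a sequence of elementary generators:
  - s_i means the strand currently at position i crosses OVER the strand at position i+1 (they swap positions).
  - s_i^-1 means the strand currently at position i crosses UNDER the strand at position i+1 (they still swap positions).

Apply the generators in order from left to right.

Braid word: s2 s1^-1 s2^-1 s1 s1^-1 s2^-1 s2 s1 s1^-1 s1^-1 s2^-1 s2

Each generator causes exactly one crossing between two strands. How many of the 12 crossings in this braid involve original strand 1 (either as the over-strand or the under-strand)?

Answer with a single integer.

Answer: 6

Derivation:
Gen 1: crossing 2x3. Involves strand 1? no. Count so far: 0
Gen 2: crossing 1x3. Involves strand 1? yes. Count so far: 1
Gen 3: crossing 1x2. Involves strand 1? yes. Count so far: 2
Gen 4: crossing 3x2. Involves strand 1? no. Count so far: 2
Gen 5: crossing 2x3. Involves strand 1? no. Count so far: 2
Gen 6: crossing 2x1. Involves strand 1? yes. Count so far: 3
Gen 7: crossing 1x2. Involves strand 1? yes. Count so far: 4
Gen 8: crossing 3x2. Involves strand 1? no. Count so far: 4
Gen 9: crossing 2x3. Involves strand 1? no. Count so far: 4
Gen 10: crossing 3x2. Involves strand 1? no. Count so far: 4
Gen 11: crossing 3x1. Involves strand 1? yes. Count so far: 5
Gen 12: crossing 1x3. Involves strand 1? yes. Count so far: 6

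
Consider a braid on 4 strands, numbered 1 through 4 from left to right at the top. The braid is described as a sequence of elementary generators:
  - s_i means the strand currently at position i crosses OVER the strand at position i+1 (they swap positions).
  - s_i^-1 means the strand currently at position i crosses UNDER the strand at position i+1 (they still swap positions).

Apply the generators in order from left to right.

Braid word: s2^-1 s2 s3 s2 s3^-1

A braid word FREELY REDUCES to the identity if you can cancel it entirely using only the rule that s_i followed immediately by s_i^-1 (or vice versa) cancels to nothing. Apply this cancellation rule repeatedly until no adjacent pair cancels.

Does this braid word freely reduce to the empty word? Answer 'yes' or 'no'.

Answer: no

Derivation:
Gen 1 (s2^-1): push. Stack: [s2^-1]
Gen 2 (s2): cancels prior s2^-1. Stack: []
Gen 3 (s3): push. Stack: [s3]
Gen 4 (s2): push. Stack: [s3 s2]
Gen 5 (s3^-1): push. Stack: [s3 s2 s3^-1]
Reduced word: s3 s2 s3^-1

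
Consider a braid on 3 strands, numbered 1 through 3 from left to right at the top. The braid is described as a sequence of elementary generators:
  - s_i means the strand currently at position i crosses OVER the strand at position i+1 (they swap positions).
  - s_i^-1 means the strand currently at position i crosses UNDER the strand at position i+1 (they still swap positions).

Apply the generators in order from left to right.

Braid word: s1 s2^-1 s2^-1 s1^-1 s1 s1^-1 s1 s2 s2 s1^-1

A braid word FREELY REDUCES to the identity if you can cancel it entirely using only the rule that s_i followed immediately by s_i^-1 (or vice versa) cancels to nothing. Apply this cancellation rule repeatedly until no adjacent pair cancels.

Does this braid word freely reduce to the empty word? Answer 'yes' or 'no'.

Answer: yes

Derivation:
Gen 1 (s1): push. Stack: [s1]
Gen 2 (s2^-1): push. Stack: [s1 s2^-1]
Gen 3 (s2^-1): push. Stack: [s1 s2^-1 s2^-1]
Gen 4 (s1^-1): push. Stack: [s1 s2^-1 s2^-1 s1^-1]
Gen 5 (s1): cancels prior s1^-1. Stack: [s1 s2^-1 s2^-1]
Gen 6 (s1^-1): push. Stack: [s1 s2^-1 s2^-1 s1^-1]
Gen 7 (s1): cancels prior s1^-1. Stack: [s1 s2^-1 s2^-1]
Gen 8 (s2): cancels prior s2^-1. Stack: [s1 s2^-1]
Gen 9 (s2): cancels prior s2^-1. Stack: [s1]
Gen 10 (s1^-1): cancels prior s1. Stack: []
Reduced word: (empty)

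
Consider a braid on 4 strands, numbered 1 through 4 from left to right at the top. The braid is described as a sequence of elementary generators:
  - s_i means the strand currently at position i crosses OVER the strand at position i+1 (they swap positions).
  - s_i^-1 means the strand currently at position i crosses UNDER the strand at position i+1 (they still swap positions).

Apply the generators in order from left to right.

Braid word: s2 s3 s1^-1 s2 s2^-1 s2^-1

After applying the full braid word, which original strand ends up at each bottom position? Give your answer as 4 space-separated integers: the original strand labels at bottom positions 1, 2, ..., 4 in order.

Answer: 3 4 1 2

Derivation:
Gen 1 (s2): strand 2 crosses over strand 3. Perm now: [1 3 2 4]
Gen 2 (s3): strand 2 crosses over strand 4. Perm now: [1 3 4 2]
Gen 3 (s1^-1): strand 1 crosses under strand 3. Perm now: [3 1 4 2]
Gen 4 (s2): strand 1 crosses over strand 4. Perm now: [3 4 1 2]
Gen 5 (s2^-1): strand 4 crosses under strand 1. Perm now: [3 1 4 2]
Gen 6 (s2^-1): strand 1 crosses under strand 4. Perm now: [3 4 1 2]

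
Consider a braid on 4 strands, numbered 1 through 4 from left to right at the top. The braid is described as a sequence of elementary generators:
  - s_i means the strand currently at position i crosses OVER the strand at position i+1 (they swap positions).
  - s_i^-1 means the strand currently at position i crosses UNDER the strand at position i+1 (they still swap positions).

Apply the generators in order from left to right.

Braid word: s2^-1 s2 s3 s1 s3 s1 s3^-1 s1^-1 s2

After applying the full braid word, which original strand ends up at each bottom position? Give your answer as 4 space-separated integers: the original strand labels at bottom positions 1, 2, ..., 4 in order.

Answer: 2 4 1 3

Derivation:
Gen 1 (s2^-1): strand 2 crosses under strand 3. Perm now: [1 3 2 4]
Gen 2 (s2): strand 3 crosses over strand 2. Perm now: [1 2 3 4]
Gen 3 (s3): strand 3 crosses over strand 4. Perm now: [1 2 4 3]
Gen 4 (s1): strand 1 crosses over strand 2. Perm now: [2 1 4 3]
Gen 5 (s3): strand 4 crosses over strand 3. Perm now: [2 1 3 4]
Gen 6 (s1): strand 2 crosses over strand 1. Perm now: [1 2 3 4]
Gen 7 (s3^-1): strand 3 crosses under strand 4. Perm now: [1 2 4 3]
Gen 8 (s1^-1): strand 1 crosses under strand 2. Perm now: [2 1 4 3]
Gen 9 (s2): strand 1 crosses over strand 4. Perm now: [2 4 1 3]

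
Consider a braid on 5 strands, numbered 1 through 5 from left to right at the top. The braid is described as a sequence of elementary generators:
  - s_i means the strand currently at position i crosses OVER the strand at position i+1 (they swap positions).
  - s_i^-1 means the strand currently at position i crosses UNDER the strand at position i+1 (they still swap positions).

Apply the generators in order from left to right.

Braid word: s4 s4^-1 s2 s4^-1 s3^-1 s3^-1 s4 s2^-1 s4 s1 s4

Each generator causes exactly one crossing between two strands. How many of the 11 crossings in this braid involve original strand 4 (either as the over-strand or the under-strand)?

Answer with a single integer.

Answer: 6

Derivation:
Gen 1: crossing 4x5. Involves strand 4? yes. Count so far: 1
Gen 2: crossing 5x4. Involves strand 4? yes. Count so far: 2
Gen 3: crossing 2x3. Involves strand 4? no. Count so far: 2
Gen 4: crossing 4x5. Involves strand 4? yes. Count so far: 3
Gen 5: crossing 2x5. Involves strand 4? no. Count so far: 3
Gen 6: crossing 5x2. Involves strand 4? no. Count so far: 3
Gen 7: crossing 5x4. Involves strand 4? yes. Count so far: 4
Gen 8: crossing 3x2. Involves strand 4? no. Count so far: 4
Gen 9: crossing 4x5. Involves strand 4? yes. Count so far: 5
Gen 10: crossing 1x2. Involves strand 4? no. Count so far: 5
Gen 11: crossing 5x4. Involves strand 4? yes. Count so far: 6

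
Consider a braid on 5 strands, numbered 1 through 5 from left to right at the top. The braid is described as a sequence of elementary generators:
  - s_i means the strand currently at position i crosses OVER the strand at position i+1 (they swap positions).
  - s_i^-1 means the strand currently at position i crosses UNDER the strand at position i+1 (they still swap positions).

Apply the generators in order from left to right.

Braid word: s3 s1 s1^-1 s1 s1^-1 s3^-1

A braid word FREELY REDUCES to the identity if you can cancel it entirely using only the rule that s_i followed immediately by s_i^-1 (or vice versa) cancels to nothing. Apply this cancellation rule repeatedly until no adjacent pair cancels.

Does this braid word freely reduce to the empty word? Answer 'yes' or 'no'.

Gen 1 (s3): push. Stack: [s3]
Gen 2 (s1): push. Stack: [s3 s1]
Gen 3 (s1^-1): cancels prior s1. Stack: [s3]
Gen 4 (s1): push. Stack: [s3 s1]
Gen 5 (s1^-1): cancels prior s1. Stack: [s3]
Gen 6 (s3^-1): cancels prior s3. Stack: []
Reduced word: (empty)

Answer: yes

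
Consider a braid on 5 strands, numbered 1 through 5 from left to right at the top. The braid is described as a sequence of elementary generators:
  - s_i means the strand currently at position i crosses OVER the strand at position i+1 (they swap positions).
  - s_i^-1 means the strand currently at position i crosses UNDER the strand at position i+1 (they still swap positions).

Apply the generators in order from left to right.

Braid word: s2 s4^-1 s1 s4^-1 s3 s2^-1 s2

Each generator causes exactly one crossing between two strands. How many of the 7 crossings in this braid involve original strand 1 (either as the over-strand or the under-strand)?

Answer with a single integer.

Gen 1: crossing 2x3. Involves strand 1? no. Count so far: 0
Gen 2: crossing 4x5. Involves strand 1? no. Count so far: 0
Gen 3: crossing 1x3. Involves strand 1? yes. Count so far: 1
Gen 4: crossing 5x4. Involves strand 1? no. Count so far: 1
Gen 5: crossing 2x4. Involves strand 1? no. Count so far: 1
Gen 6: crossing 1x4. Involves strand 1? yes. Count so far: 2
Gen 7: crossing 4x1. Involves strand 1? yes. Count so far: 3

Answer: 3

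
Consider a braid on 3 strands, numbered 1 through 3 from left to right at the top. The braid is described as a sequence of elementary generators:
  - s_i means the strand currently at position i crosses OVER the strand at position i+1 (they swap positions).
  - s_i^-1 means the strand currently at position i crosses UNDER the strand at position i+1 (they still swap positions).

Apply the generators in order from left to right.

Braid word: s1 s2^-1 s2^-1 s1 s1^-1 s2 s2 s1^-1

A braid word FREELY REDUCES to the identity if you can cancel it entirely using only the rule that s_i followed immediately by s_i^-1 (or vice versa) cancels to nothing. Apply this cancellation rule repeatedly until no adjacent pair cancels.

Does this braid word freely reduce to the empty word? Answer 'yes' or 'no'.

Gen 1 (s1): push. Stack: [s1]
Gen 2 (s2^-1): push. Stack: [s1 s2^-1]
Gen 3 (s2^-1): push. Stack: [s1 s2^-1 s2^-1]
Gen 4 (s1): push. Stack: [s1 s2^-1 s2^-1 s1]
Gen 5 (s1^-1): cancels prior s1. Stack: [s1 s2^-1 s2^-1]
Gen 6 (s2): cancels prior s2^-1. Stack: [s1 s2^-1]
Gen 7 (s2): cancels prior s2^-1. Stack: [s1]
Gen 8 (s1^-1): cancels prior s1. Stack: []
Reduced word: (empty)

Answer: yes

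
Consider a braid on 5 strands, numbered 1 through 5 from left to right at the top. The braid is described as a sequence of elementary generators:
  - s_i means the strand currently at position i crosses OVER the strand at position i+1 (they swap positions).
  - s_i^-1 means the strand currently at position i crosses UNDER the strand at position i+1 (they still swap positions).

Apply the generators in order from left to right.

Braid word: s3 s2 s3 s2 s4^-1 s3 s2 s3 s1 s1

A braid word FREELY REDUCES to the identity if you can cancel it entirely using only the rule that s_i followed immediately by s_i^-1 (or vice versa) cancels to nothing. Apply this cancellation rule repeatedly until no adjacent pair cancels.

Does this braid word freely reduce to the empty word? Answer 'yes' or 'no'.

Answer: no

Derivation:
Gen 1 (s3): push. Stack: [s3]
Gen 2 (s2): push. Stack: [s3 s2]
Gen 3 (s3): push. Stack: [s3 s2 s3]
Gen 4 (s2): push. Stack: [s3 s2 s3 s2]
Gen 5 (s4^-1): push. Stack: [s3 s2 s3 s2 s4^-1]
Gen 6 (s3): push. Stack: [s3 s2 s3 s2 s4^-1 s3]
Gen 7 (s2): push. Stack: [s3 s2 s3 s2 s4^-1 s3 s2]
Gen 8 (s3): push. Stack: [s3 s2 s3 s2 s4^-1 s3 s2 s3]
Gen 9 (s1): push. Stack: [s3 s2 s3 s2 s4^-1 s3 s2 s3 s1]
Gen 10 (s1): push. Stack: [s3 s2 s3 s2 s4^-1 s3 s2 s3 s1 s1]
Reduced word: s3 s2 s3 s2 s4^-1 s3 s2 s3 s1 s1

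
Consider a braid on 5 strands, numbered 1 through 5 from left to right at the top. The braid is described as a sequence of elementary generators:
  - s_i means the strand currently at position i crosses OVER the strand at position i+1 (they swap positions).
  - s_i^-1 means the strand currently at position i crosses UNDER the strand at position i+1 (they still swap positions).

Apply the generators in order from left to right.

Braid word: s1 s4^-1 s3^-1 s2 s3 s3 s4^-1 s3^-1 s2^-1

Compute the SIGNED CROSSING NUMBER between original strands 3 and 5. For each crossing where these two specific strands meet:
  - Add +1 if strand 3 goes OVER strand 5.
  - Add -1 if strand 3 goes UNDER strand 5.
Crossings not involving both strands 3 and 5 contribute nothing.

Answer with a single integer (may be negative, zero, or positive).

Answer: -1

Derivation:
Gen 1: crossing 1x2. Both 3&5? no. Sum: 0
Gen 2: crossing 4x5. Both 3&5? no. Sum: 0
Gen 3: 3 under 5. Both 3&5? yes. Contrib: -1. Sum: -1
Gen 4: crossing 1x5. Both 3&5? no. Sum: -1
Gen 5: crossing 1x3. Both 3&5? no. Sum: -1
Gen 6: crossing 3x1. Both 3&5? no. Sum: -1
Gen 7: crossing 3x4. Both 3&5? no. Sum: -1
Gen 8: crossing 1x4. Both 3&5? no. Sum: -1
Gen 9: crossing 5x4. Both 3&5? no. Sum: -1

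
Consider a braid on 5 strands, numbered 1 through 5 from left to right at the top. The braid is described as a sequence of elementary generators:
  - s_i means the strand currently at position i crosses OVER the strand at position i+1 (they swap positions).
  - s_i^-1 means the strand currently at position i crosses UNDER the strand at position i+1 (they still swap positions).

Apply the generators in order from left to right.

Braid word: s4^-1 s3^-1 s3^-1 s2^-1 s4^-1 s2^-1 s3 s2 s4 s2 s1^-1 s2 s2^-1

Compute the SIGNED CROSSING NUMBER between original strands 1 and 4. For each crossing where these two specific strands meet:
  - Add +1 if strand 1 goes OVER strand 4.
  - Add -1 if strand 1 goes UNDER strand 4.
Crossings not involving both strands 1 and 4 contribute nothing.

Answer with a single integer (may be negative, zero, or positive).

Gen 1: crossing 4x5. Both 1&4? no. Sum: 0
Gen 2: crossing 3x5. Both 1&4? no. Sum: 0
Gen 3: crossing 5x3. Both 1&4? no. Sum: 0
Gen 4: crossing 2x3. Both 1&4? no. Sum: 0
Gen 5: crossing 5x4. Both 1&4? no. Sum: 0
Gen 6: crossing 3x2. Both 1&4? no. Sum: 0
Gen 7: crossing 3x4. Both 1&4? no. Sum: 0
Gen 8: crossing 2x4. Both 1&4? no. Sum: 0
Gen 9: crossing 3x5. Both 1&4? no. Sum: 0
Gen 10: crossing 4x2. Both 1&4? no. Sum: 0
Gen 11: crossing 1x2. Both 1&4? no. Sum: 0
Gen 12: 1 over 4. Both 1&4? yes. Contrib: +1. Sum: 1
Gen 13: 4 under 1. Both 1&4? yes. Contrib: +1. Sum: 2

Answer: 2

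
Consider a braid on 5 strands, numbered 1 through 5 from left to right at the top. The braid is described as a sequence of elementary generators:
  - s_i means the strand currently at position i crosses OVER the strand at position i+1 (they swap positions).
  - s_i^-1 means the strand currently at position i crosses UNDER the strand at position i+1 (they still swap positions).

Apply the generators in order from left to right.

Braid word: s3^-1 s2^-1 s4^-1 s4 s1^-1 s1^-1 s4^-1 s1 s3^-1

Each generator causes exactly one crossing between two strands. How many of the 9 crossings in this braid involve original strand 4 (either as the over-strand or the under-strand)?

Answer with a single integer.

Gen 1: crossing 3x4. Involves strand 4? yes. Count so far: 1
Gen 2: crossing 2x4. Involves strand 4? yes. Count so far: 2
Gen 3: crossing 3x5. Involves strand 4? no. Count so far: 2
Gen 4: crossing 5x3. Involves strand 4? no. Count so far: 2
Gen 5: crossing 1x4. Involves strand 4? yes. Count so far: 3
Gen 6: crossing 4x1. Involves strand 4? yes. Count so far: 4
Gen 7: crossing 3x5. Involves strand 4? no. Count so far: 4
Gen 8: crossing 1x4. Involves strand 4? yes. Count so far: 5
Gen 9: crossing 2x5. Involves strand 4? no. Count so far: 5

Answer: 5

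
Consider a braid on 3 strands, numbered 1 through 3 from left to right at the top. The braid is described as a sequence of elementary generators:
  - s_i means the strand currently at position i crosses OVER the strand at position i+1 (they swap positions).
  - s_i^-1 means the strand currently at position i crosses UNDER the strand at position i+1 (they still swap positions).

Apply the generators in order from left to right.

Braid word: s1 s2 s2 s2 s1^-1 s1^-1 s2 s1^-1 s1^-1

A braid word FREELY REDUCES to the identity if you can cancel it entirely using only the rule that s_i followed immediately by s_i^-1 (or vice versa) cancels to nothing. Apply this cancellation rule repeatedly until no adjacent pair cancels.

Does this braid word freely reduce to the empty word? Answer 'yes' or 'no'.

Gen 1 (s1): push. Stack: [s1]
Gen 2 (s2): push. Stack: [s1 s2]
Gen 3 (s2): push. Stack: [s1 s2 s2]
Gen 4 (s2): push. Stack: [s1 s2 s2 s2]
Gen 5 (s1^-1): push. Stack: [s1 s2 s2 s2 s1^-1]
Gen 6 (s1^-1): push. Stack: [s1 s2 s2 s2 s1^-1 s1^-1]
Gen 7 (s2): push. Stack: [s1 s2 s2 s2 s1^-1 s1^-1 s2]
Gen 8 (s1^-1): push. Stack: [s1 s2 s2 s2 s1^-1 s1^-1 s2 s1^-1]
Gen 9 (s1^-1): push. Stack: [s1 s2 s2 s2 s1^-1 s1^-1 s2 s1^-1 s1^-1]
Reduced word: s1 s2 s2 s2 s1^-1 s1^-1 s2 s1^-1 s1^-1

Answer: no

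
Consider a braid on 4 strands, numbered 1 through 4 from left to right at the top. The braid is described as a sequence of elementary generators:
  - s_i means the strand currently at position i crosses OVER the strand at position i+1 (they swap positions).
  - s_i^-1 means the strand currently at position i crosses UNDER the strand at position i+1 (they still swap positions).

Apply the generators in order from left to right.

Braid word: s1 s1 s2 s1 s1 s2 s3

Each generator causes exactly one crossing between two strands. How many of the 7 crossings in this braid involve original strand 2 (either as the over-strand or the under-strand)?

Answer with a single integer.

Gen 1: crossing 1x2. Involves strand 2? yes. Count so far: 1
Gen 2: crossing 2x1. Involves strand 2? yes. Count so far: 2
Gen 3: crossing 2x3. Involves strand 2? yes. Count so far: 3
Gen 4: crossing 1x3. Involves strand 2? no. Count so far: 3
Gen 5: crossing 3x1. Involves strand 2? no. Count so far: 3
Gen 6: crossing 3x2. Involves strand 2? yes. Count so far: 4
Gen 7: crossing 3x4. Involves strand 2? no. Count so far: 4

Answer: 4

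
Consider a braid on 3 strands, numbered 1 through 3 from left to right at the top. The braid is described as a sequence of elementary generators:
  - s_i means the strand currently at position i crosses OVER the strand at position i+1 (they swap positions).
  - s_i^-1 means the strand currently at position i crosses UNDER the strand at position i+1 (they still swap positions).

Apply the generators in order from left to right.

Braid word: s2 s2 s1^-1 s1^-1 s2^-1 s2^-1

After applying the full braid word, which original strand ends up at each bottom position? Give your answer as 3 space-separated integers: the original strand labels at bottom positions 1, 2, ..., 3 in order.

Answer: 1 2 3

Derivation:
Gen 1 (s2): strand 2 crosses over strand 3. Perm now: [1 3 2]
Gen 2 (s2): strand 3 crosses over strand 2. Perm now: [1 2 3]
Gen 3 (s1^-1): strand 1 crosses under strand 2. Perm now: [2 1 3]
Gen 4 (s1^-1): strand 2 crosses under strand 1. Perm now: [1 2 3]
Gen 5 (s2^-1): strand 2 crosses under strand 3. Perm now: [1 3 2]
Gen 6 (s2^-1): strand 3 crosses under strand 2. Perm now: [1 2 3]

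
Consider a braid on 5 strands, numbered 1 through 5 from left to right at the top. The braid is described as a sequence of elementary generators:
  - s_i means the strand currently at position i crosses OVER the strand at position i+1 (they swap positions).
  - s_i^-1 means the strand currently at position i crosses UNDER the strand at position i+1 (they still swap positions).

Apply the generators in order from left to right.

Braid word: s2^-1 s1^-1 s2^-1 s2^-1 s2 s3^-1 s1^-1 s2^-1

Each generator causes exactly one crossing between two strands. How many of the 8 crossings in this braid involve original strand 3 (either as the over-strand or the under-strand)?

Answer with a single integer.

Answer: 4

Derivation:
Gen 1: crossing 2x3. Involves strand 3? yes. Count so far: 1
Gen 2: crossing 1x3. Involves strand 3? yes. Count so far: 2
Gen 3: crossing 1x2. Involves strand 3? no. Count so far: 2
Gen 4: crossing 2x1. Involves strand 3? no. Count so far: 2
Gen 5: crossing 1x2. Involves strand 3? no. Count so far: 2
Gen 6: crossing 1x4. Involves strand 3? no. Count so far: 2
Gen 7: crossing 3x2. Involves strand 3? yes. Count so far: 3
Gen 8: crossing 3x4. Involves strand 3? yes. Count so far: 4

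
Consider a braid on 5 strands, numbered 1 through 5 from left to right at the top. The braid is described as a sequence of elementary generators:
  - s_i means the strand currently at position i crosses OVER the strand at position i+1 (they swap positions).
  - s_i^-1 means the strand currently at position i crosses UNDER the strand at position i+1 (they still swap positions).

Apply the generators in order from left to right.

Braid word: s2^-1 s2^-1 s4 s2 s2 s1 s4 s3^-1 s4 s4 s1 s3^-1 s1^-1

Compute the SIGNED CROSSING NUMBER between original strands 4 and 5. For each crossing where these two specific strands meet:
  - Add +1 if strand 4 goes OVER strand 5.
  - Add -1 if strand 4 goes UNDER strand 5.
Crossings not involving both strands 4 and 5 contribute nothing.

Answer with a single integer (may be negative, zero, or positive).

Gen 1: crossing 2x3. Both 4&5? no. Sum: 0
Gen 2: crossing 3x2. Both 4&5? no. Sum: 0
Gen 3: 4 over 5. Both 4&5? yes. Contrib: +1. Sum: 1
Gen 4: crossing 2x3. Both 4&5? no. Sum: 1
Gen 5: crossing 3x2. Both 4&5? no. Sum: 1
Gen 6: crossing 1x2. Both 4&5? no. Sum: 1
Gen 7: 5 over 4. Both 4&5? yes. Contrib: -1. Sum: 0
Gen 8: crossing 3x4. Both 4&5? no. Sum: 0
Gen 9: crossing 3x5. Both 4&5? no. Sum: 0
Gen 10: crossing 5x3. Both 4&5? no. Sum: 0
Gen 11: crossing 2x1. Both 4&5? no. Sum: 0
Gen 12: crossing 4x3. Both 4&5? no. Sum: 0
Gen 13: crossing 1x2. Both 4&5? no. Sum: 0

Answer: 0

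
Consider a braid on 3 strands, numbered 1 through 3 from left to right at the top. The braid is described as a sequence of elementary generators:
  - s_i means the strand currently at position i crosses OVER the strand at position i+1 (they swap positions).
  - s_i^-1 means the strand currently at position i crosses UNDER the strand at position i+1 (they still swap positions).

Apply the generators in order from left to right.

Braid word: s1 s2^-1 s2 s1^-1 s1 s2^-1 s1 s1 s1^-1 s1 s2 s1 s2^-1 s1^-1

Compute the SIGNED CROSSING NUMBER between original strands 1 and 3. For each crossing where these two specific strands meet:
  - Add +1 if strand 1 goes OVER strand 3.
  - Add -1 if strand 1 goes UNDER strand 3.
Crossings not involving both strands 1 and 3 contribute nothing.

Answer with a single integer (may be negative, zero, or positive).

Answer: -5

Derivation:
Gen 1: crossing 1x2. Both 1&3? no. Sum: 0
Gen 2: 1 under 3. Both 1&3? yes. Contrib: -1. Sum: -1
Gen 3: 3 over 1. Both 1&3? yes. Contrib: -1. Sum: -2
Gen 4: crossing 2x1. Both 1&3? no. Sum: -2
Gen 5: crossing 1x2. Both 1&3? no. Sum: -2
Gen 6: 1 under 3. Both 1&3? yes. Contrib: -1. Sum: -3
Gen 7: crossing 2x3. Both 1&3? no. Sum: -3
Gen 8: crossing 3x2. Both 1&3? no. Sum: -3
Gen 9: crossing 2x3. Both 1&3? no. Sum: -3
Gen 10: crossing 3x2. Both 1&3? no. Sum: -3
Gen 11: 3 over 1. Both 1&3? yes. Contrib: -1. Sum: -4
Gen 12: crossing 2x1. Both 1&3? no. Sum: -4
Gen 13: crossing 2x3. Both 1&3? no. Sum: -4
Gen 14: 1 under 3. Both 1&3? yes. Contrib: -1. Sum: -5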